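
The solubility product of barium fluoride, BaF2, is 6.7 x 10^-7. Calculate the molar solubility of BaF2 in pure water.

5.5e-3 M

BaF2(s) ⇌ Ba^2+ + 2 F^-
Ksp = [Ba^2+][F^-]^2
For each mole of BaF2 that dissolves: [Ba^2+] = s, [F^-] = 2s.
Ksp = s(2s)^2 = 4s^3
Solving, s = (6.7 x 10^-7/4)^(1/3) = 5.5 x 10^-3 M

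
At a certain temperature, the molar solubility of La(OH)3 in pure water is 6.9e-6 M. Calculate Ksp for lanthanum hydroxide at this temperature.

La(OH)3(s) ⇌ La^3+ + 3 OH^-
For each mole of La(OH)3 that dissolves: [La^3+] = s, [OH^-] = 3s.
Ksp = [La^3+][OH^-]^3
So Ksp = s × (3s)^3 = 27s^4
Ksp = 27 × (6.9 × 10^-6)^4 = 6.1 × 10^-20

Ksp ≈ 6.1 × 10^-20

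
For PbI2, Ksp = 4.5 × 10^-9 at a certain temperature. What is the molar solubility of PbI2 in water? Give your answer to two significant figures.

1.0 × 10^-3 M

PbI2(s) ⇌ Pb^2+ + 2 I^-
Ksp = [Pb^2+][I^-]^2
For each mole of PbI2 that dissolves: [Pb^2+] = s, [I^-] = 2s.
Ksp = s(2s)^2 = 4s^3
s^3 = 4.5 × 10^-9 / 4, so s = 1.0 x 10^-3 M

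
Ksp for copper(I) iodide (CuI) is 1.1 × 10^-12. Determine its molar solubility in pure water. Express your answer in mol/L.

s ≈ 1.0 × 10^-6 M

CuI(s) <=> Cu^+ + I^-
Ksp = [Cu^+][I^-]
For each mole of CuI that dissolves: [Cu^+] = s, [I^-] = s.
Ksp = s × s = s^2
s = (1.1 × 10^-12)^(1/2) = 1.0 × 10^-6 M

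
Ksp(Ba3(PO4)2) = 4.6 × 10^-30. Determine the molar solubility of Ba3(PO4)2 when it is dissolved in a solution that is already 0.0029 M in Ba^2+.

Ba3(PO4)2(s) ⇌ 3 Ba^2+ + 2 PO4^3-
Ksp = [Ba^2+]^3[PO4^3-]^2
Let s be the molar solubility in this solution. [Ba^2+] = 0.0029 + 3s ≈ 0.0029, [PO4^3-] = 2s (common-ion effect: Ba^2+ is already 0.0029 M).
Ksp ≈ (0.0029)^3 × (2s)^2
s = 6.9 × 10^-12 M
Check: 3s = 2.1 × 10^-11 ≪ 0.0029, so the approximation is valid.

6.9 × 10^-12 M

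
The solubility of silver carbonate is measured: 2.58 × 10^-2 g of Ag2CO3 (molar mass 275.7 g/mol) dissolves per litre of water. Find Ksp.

Molar solubility s = (2.58 x 10^-2 g/L) / (275.7 g/mol) = 9.358 × 10^-5 M.
Ag2CO3(s) ⇌ 2 Ag^+ + CO3^2-
Let s = molar solubility. Then [Ag^+] = 2s and [CO3^2-] = s.
Ksp = [Ag^+]^2[CO3^2-]
Substituting: Ksp = (2s)^2s = 4s^3
With s = 9.358 x 10^-5: Ksp = 3.28 × 10^-12

3.28e-12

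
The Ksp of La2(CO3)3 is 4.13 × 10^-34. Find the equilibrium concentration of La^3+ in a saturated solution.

La2(CO3)3(s) ⇌ 2 La^3+(aq) + 3 CO3^2-(aq)
Ksp = [La^3+]^2[CO3^2-]^3
Let s = molar solubility. Then [La^3+] = 2s and [CO3^2-] = 3s.
Substituting: Ksp = (2s)^2(3s)^3 = 108s^5
Solving, s = (4.13 × 10^-34/108)^(1/5) = 8.251 × 10^-8 M
[La^3+] = 2s = 1.65 × 10^-7 M

1.65e-7 M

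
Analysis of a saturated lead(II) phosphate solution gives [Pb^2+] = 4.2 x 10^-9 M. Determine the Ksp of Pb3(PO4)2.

Pb3(PO4)2(s) <=> 3 Pb^2+(aq) + 2 PO4^3-(aq)
Stoichiometry gives [PO4^3-] = (2/3)[Pb^2+] = 2.80 × 10^-9 M.
Ksp = [Pb^2+]^3[PO4^3-]^2
Ksp = (4.2 × 10^-9)^3 × (2.80 x 10^-9)^2 = 5.8 × 10^-43

5.8 × 10^-43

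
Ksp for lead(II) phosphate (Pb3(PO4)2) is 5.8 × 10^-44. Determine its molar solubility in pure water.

s = 8.8 x 10^-10 M

Pb3(PO4)2(s) ⇌ 3 Pb^2+(aq) + 2 PO4^3-(aq)
Ksp = [Pb^2+]^3[PO4^3-]^2
If s mol/L of Pb3(PO4)2 dissolves, [Pb^2+] = 3s and [PO4^3-] = 2s.
So Ksp = (3s)^3 × (2s)^2 = 108s^5
Solving, s = (5.8 × 10^-44/108)^(1/5) = 8.8 × 10^-10 M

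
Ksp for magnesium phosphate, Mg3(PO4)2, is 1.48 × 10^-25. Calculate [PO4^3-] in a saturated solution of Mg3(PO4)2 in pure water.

Mg3(PO4)2(s) <=> 3 Mg^2+(aq) + 2 PO4^3-(aq)
Ksp = [Mg^2+]^3[PO4^3-]^2
With molar solubility s: [Mg^2+] = 3s, [PO4^3-] = 2s.
Ksp = (3s)^3(2s)^2 = 108s^5
s^5 = 1.48 × 10^-25 / 108, so s = 4.240 × 10^-6 M
[PO4^3-] = 2s = 8.48 x 10^-6 M

[PO4^3-] = 8.48e-6 M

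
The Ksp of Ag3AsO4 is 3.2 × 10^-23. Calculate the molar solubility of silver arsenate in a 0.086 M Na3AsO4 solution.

2.4 × 10^-8 M

Ag3AsO4(s) <=> 3 Ag^+(aq) + AsO4^3-(aq)
Ksp = [Ag^+]^3[AsO4^3-]
Let s = moles of Ag3AsO4 that dissolve per litre. [Ag^+] = 3s, [AsO4^3-] = 0.086 + s ≈ 0.086 (common-ion effect: AsO4^3- is already 0.086 M).
Ksp ≈ (3s)^3 × 0.086
s = 2.4 x 10^-8 M
Check: s = 2.4 × 10^-8 ≪ 0.086, so the approximation is valid.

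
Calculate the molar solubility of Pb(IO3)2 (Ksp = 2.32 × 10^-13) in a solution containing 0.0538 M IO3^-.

s ≈ 8.02 × 10^-11 M

Pb(IO3)2(s) <=> Pb^2+(aq) + 2 IO3^-(aq)
Ksp = [Pb^2+][IO3^-]^2
Let s be the molar solubility in this solution. [Pb^2+] = s, [IO3^-] = 0.0538 + 2s ≈ 0.0538 (Ksp is small, so little additional dissolves).
Ksp ≈ s × (0.0538)^2
s = 8.02 × 10^-11 M
Check: 2s = 1.6 x 10^-10 ≪ 0.0538, so the approximation is valid.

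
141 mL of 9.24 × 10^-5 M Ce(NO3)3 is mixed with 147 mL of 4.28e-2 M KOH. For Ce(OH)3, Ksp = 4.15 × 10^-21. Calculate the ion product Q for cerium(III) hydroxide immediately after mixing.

Total volume = 141 + 147 = 288 mL.
[Ce^3+] = 9.24 × 10^-5 × (141/288) = 4.524 x 10^-5 M
[OH^-] = 4.28 x 10^-2 × (147/288) = 2.185 × 10^-2 M
Ce(OH)3(s) ⇌ Ce^3+(aq) + 3 OH^-(aq), so Q = [Ce^3+][OH^-]^3
Q = (4.524 × 10^-5)(2.185 x 10^-2)^3 = 4.72 x 10^-10
Q > Ksp, so Ce(OH)3 will precipitate.

Q = 4.72 × 10^-10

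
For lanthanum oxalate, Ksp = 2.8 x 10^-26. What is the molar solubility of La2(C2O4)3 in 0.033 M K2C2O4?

s = 1.4e-11 M

La2(C2O4)3(s) <=> 2 La^3+ + 3 C2O4^2-
Ksp = [La^3+]^2[C2O4^2-]^3
Let s = moles of La2(C2O4)3 that dissolve per litre. [La^3+] = 2s, [C2O4^2-] = 0.033 + 3s ≈ 0.033 (common-ion effect: C2O4^2- is already 0.033 M).
Ksp ≈ (2s)^2 × (0.033)^3
s = 1.4 × 10^-11 M
Check: 3s = 4.2 × 10^-11 ≪ 0.033, so the approximation is valid.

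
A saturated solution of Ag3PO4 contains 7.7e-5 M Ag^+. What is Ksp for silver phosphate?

Ksp ≈ 1.2e-17

Ag3PO4(s) ⇌ 3 Ag^+ + PO4^3-
Stoichiometry gives [PO4^3-] = (1/3)[Ag^+] = 2.57 × 10^-5 M.
Ksp = [Ag^+]^3[PO4^3-]
Ksp = (7.7 × 10^-5)^3 × 2.57 × 10^-5 = 1.2 x 10^-17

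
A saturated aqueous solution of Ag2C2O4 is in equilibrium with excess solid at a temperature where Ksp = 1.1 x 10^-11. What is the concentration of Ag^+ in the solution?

Ag2C2O4(s) ⇌ 2 Ag^+ + C2O4^2-
Ksp = [Ag^+]^2[C2O4^2-]
For each mole of Ag2C2O4 that dissolves: [Ag^+] = 2s, [C2O4^2-] = s.
Substituting: Ksp = (2s)^2s = 4s^3
s^3 = 1.1 x 10^-11 / 4, so s = 1.40 × 10^-4 M
[Ag^+] = 2s = 2.8 x 10^-4 M

[Ag^+] = 2.8 x 10^-4 M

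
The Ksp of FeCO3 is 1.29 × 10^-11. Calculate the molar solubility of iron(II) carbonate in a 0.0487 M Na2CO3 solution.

FeCO3(s) ⇌ Fe^2+(aq) + CO3^2-(aq)
Ksp = [Fe^2+][CO3^2-]
Let s = moles of FeCO3 that dissolve per litre. [Fe^2+] = s, [CO3^2-] = 0.0487 + s ≈ 0.0487 (Ksp is small, so little additional dissolves).
Ksp ≈ s × 0.0487
s = 2.65 × 10^-10 M
Check: s = 2.6 × 10^-10 ≪ 0.0487, so the approximation is valid.

s ≈ 2.65e-10 M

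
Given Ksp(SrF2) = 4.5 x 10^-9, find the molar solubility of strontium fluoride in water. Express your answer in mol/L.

s ≈ 1.0 × 10^-3 M

SrF2(s) ⇌ Sr^2+(aq) + 2 F^-(aq)
Ksp = [Sr^2+][F^-]^2
For each mole of SrF2 that dissolves: [Sr^2+] = s, [F^-] = 2s.
So Ksp = s × (2s)^2 = 4s^3
s^3 = 4.5 x 10^-9 / 4, so s = 1.0 × 10^-3 M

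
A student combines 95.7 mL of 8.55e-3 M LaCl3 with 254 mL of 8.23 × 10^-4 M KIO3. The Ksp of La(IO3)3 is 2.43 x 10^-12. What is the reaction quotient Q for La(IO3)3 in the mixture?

Total volume = 95.7 + 254 = 349.7 mL.
[La^3+] = 8.55 x 10^-3 × (95.7/349.7) = 2.340 × 10^-3 M
[IO3^-] = 8.23 x 10^-4 × (254/349.7) = 5.978 × 10^-4 M
La(IO3)3(s) ⇌ La^3+ + 3 IO3^-, so Q = [La^3+][IO3^-]^3
Q = (2.340 × 10^-3)(5.978 x 10^-4)^3 = 5.00 × 10^-13
Q < Ksp, so no precipitate of La(IO3)3 forms.

5.00 × 10^-13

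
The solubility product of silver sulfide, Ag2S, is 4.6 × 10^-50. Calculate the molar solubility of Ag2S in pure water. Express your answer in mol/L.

Ag2S(s) ⇌ 2 Ag^+ + S^2-
Ksp = [Ag^+]^2[S^2-]
If s mol/L of Ag2S dissolves, [Ag^+] = 2s and [S^2-] = s.
Ksp = (2s)^2s = 4s^3
s^3 = 4.6 × 10^-50 / 4, so s = 2.3 × 10^-17 M

s = 2.3e-17 M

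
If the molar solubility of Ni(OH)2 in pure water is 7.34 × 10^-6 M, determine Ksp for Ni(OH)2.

Ni(OH)2(s) ⇌ Ni^2+ + 2 OH^-
Let s = molar solubility. Then [Ni^2+] = s and [OH^-] = 2s.
Ksp = [Ni^2+][OH^-]^2
Substituting: Ksp = s(2s)^2 = 4s^3
Ksp = 4 × (7.34 × 10^-6)^3 = 1.58 × 10^-15

Ksp ≈ 1.58e-15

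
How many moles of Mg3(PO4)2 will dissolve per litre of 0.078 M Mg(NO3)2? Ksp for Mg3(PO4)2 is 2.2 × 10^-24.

Mg3(PO4)2(s) <=> 3 Mg^2+(aq) + 2 PO4^3-(aq)
Ksp = [Mg^2+]^3[PO4^3-]^2
Let s = moles of Mg3(PO4)2 that dissolve per litre. [Mg^2+] = 0.078 + 3s ≈ 0.078, [PO4^3-] = 2s (common-ion effect: Mg^2+ is already 0.078 M).
Ksp ≈ (0.078)^3 × (2s)^2
s = 3.4 × 10^-11 M
Check: 3s = 1.0 × 10^-10 ≪ 0.078, so the approximation is valid.

s ≈ 3.4e-11 M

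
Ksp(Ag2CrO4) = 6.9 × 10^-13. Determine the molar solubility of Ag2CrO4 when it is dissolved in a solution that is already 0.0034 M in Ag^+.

Ag2CrO4(s) <=> 2 Ag^+(aq) + CrO4^2-(aq)
Ksp = [Ag^+]^2[CrO4^2-]
Let s be the molar solubility in this solution. [Ag^+] = 0.0034 + 2s ≈ 0.0034, [CrO4^2-] = s (Ksp is small, so little additional dissolves).
Ksp ≈ (0.0034)^2 × s
s = 6.0 × 10^-8 M
Check: 2s = 1.2 × 10^-7 ≪ 0.0034, so the approximation is valid.

s = 6.0e-8 M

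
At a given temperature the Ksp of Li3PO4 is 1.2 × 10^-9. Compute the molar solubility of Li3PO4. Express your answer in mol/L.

s ≈ 2.6 x 10^-3 M

Li3PO4(s) <=> 3 Li^+ + PO4^3-
Ksp = [Li^+]^3[PO4^3-]
Let s = molar solubility. Then [Li^+] = 3s and [PO4^3-] = s.
Substituting: Ksp = (3s)^3s = 27s^4
s = (1.2 × 10^-9 / 27)^(1/4) = 2.6 × 10^-3 M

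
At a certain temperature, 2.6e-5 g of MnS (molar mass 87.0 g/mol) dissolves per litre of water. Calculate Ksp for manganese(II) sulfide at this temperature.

Molar solubility s = (2.6 × 10^-5 g/L) / (87.0 g/mol) = 2.99 × 10^-7 M.
MnS(s) ⇌ Mn^2+ + S^2-
For each mole of MnS that dissolves: [Mn^2+] = s, [S^2-] = s.
Ksp = [Mn^2+][S^2-]
Ksp = s^2
With s = 2.99 x 10^-7: Ksp = 8.9 × 10^-14

Ksp ≈ 8.9 x 10^-14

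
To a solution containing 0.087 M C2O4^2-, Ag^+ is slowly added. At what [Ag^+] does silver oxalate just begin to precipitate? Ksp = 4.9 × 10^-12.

[Ag^+] = 7.5e-6 M

Ag2C2O4(s) ⇌ 2 Ag^+ + C2O4^2-
Ksp = [Ag^+]^2[C2O4^2-]
Precipitation begins when Q = Ksp. With [C2O4^2-] = 0.087 M:
4.9 × 10^-12 = (0.087) × [Ag^+]^2
[Ag^+] = (4.9 × 10^-12 / 8.7 x 10^-2)^(1/2) = 7.5 × 10^-6 M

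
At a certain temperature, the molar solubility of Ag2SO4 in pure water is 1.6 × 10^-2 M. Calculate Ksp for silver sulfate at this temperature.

Ag2SO4(s) <=> 2 Ag^+(aq) + SO4^2-(aq)
Let s = molar solubility. Then [Ag^+] = 2s and [SO4^2-] = s.
Ksp = [Ag^+]^2[SO4^2-]
Substituting: Ksp = (2s)^2s = 4s^3
With s = 1.6 × 10^-2: Ksp = 1.6 × 10^-5

Ksp ≈ 1.6 × 10^-5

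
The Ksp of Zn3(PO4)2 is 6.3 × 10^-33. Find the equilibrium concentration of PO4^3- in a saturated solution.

Zn3(PO4)2(s) ⇌ 3 Zn^2+(aq) + 2 PO4^3-(aq)
Ksp = [Zn^2+]^3[PO4^3-]^2
For each mole of Zn3(PO4)2 that dissolves: [Zn^2+] = 3s, [PO4^3-] = 2s.
Ksp = (3s)^3(2s)^2 = 108s^5
s^5 = 6.3 × 10^-33 / 108, so s = 1.42 x 10^-7 M
[PO4^3-] = 2s = 2.8 × 10^-7 M

[PO4^3-] ≈ 2.8 × 10^-7 M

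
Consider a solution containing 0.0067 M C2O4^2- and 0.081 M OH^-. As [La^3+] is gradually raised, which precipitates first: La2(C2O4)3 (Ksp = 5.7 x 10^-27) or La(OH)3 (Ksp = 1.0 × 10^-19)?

Each salt begins to precipitate when Q = Ksp, i.e. when [La^3+] reaches its threshold.
For La2(C2O4)3: 5.7 x 10^-27 = (0.0067)^3 × [La^3+]^2  ⇒  [La^3+] = 1.4 × 10^-10 M.
For La(OH)3: 1.0 × 10^-19 = (0.081)^3 × [La^3+]  ⇒  [La^3+] = 1.9 × 10^-16 M.
The salt with the lower threshold [La^3+] precipitates first: La(OH)3.

La(OH)3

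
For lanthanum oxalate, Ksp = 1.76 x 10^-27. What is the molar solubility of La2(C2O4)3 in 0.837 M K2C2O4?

La2(C2O4)3(s) ⇌ 2 La^3+(aq) + 3 C2O4^2-(aq)
Ksp = [La^3+]^2[C2O4^2-]^3
Let s = moles of La2(C2O4)3 that dissolve per litre. [La^3+] = 2s, [C2O4^2-] = 0.837 + 3s ≈ 0.837 (since C2O4^2- from K2C2O4 dominates).
Ksp ≈ (2s)^2 × (0.837)^3
s = 2.74 × 10^-14 M
Check: 3s = 8.2 × 10^-14 ≪ 0.837, so the approximation is valid.

s = 2.74 x 10^-14 M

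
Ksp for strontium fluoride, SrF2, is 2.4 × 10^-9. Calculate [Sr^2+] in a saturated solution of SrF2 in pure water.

8.4 x 10^-4 M

SrF2(s) ⇌ Sr^2+ + 2 F^-
Ksp = [Sr^2+][F^-]^2
If s mol/L of SrF2 dissolves, [Sr^2+] = s and [F^-] = 2s.
So Ksp = s × (2s)^2 = 4s^3
s = (2.4 × 10^-9 / 4)^(1/3) = 8.43 × 10^-4 M
[Sr^2+] = s = 8.4 × 10^-4 M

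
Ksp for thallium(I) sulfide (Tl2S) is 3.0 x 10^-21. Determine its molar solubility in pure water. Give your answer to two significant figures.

Tl2S(s) ⇌ 2 Tl^+ + S^2-
Ksp = [Tl^+]^2[S^2-]
If s mol/L of Tl2S dissolves, [Tl^+] = 2s and [S^2-] = s.
Substituting: Ksp = (2s)^2s = 4s^3
s^3 = 3.0 x 10^-21 / 4, so s = 9.1 x 10^-8 M

s = 9.1 × 10^-8 M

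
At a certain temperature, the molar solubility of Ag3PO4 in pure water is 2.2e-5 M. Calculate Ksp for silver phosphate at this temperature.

Ag3PO4(s) ⇌ 3 Ag^+(aq) + PO4^3-(aq)
With molar solubility s: [Ag^+] = 3s, [PO4^3-] = s.
Ksp = [Ag^+]^3[PO4^3-]
Substituting: Ksp = (3s)^3s = 27s^4
With s = 2.2 × 10^-5: Ksp = 6.3 x 10^-18

Ksp ≈ 6.3 × 10^-18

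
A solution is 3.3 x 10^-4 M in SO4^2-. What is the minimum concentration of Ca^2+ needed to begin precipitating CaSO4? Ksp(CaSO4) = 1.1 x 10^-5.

CaSO4(s) ⇌ Ca^2+ + SO4^2-
Ksp = [Ca^2+][SO4^2-]
Precipitation begins when Q = Ksp. With [SO4^2-] = 3.3 x 10^-4 M:
1.1 x 10^-5 = (3.3 x 10^-4) × [Ca^2+]
[Ca^2+] = (1.1 x 10^-5 / 3.3 × 10^-4) = 3.3 × 10^-2 M

3.3 x 10^-2 M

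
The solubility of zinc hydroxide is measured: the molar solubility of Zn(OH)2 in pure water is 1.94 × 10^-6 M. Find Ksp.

Zn(OH)2(s) ⇌ Zn^2+ + 2 OH^-
If s mol/L of Zn(OH)2 dissolves, [Zn^2+] = s and [OH^-] = 2s.
Ksp = [Zn^2+][OH^-]^2
So Ksp = s × (2s)^2 = 4s^3
Ksp = 4 × (1.94 × 10^-6)^3 = 2.92 × 10^-17

Ksp = 2.92 × 10^-17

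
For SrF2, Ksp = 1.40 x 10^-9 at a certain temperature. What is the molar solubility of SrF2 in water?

7.05 × 10^-4 M

SrF2(s) <=> Sr^2+ + 2 F^-
Ksp = [Sr^2+][F^-]^2
If s mol/L of SrF2 dissolves, [Sr^2+] = s and [F^-] = 2s.
So Ksp = s × (2s)^2 = 4s^3
s = (1.40 x 10^-9 / 4)^(1/3) = 7.05 x 10^-4 M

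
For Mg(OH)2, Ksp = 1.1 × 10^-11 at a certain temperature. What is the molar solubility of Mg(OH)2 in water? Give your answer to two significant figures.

s = 1.4 × 10^-4 M

Mg(OH)2(s) ⇌ Mg^2+ + 2 OH^-
Ksp = [Mg^2+][OH^-]^2
For each mole of Mg(OH)2 that dissolves: [Mg^2+] = s, [OH^-] = 2s.
So Ksp = s × (2s)^2 = 4s^3
s = (1.1 × 10^-11 / 4)^(1/3) = 1.4 × 10^-4 M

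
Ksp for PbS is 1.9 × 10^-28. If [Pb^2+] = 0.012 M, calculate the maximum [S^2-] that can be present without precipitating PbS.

PbS(s) ⇌ Pb^2+(aq) + S^2-(aq)
Ksp = [Pb^2+][S^2-]
Precipitation begins when Q = Ksp. With [Pb^2+] = 0.012 M:
1.9 × 10^-28 = (0.012) × [S^2-]
[S^2-] = (1.9 × 10^-28 / 1.2 x 10^-2) = 1.6 × 10^-26 M

[S^2-] ≈ 1.6e-26 M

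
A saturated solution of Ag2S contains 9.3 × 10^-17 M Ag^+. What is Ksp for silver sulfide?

Ksp ≈ 4.0 x 10^-49

Ag2S(s) <=> 2 Ag^+(aq) + S^2-(aq)
Stoichiometry gives [S^2-] = (1/2)[Ag^+] = 4.65 × 10^-17 M.
Ksp = [Ag^+]^2[S^2-]
Ksp = (9.3 x 10^-17)^2 × 4.65 x 10^-17 = 4.0 × 10^-49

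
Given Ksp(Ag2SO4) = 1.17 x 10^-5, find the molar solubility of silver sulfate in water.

Ag2SO4(s) ⇌ 2 Ag^+(aq) + SO4^2-(aq)
Ksp = [Ag^+]^2[SO4^2-]
With molar solubility s: [Ag^+] = 2s, [SO4^2-] = s.
So Ksp = (2s)^2 × s = 4s^3
s = (1.17 x 10^-5 / 4)^(1/3) = 1.43 × 10^-2 M

s ≈ 0.0143 M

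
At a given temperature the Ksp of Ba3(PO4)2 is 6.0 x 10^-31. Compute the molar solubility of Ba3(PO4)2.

Ba3(PO4)2(s) ⇌ 3 Ba^2+ + 2 PO4^3-
Ksp = [Ba^2+]^3[PO4^3-]^2
With molar solubility s: [Ba^2+] = 3s, [PO4^3-] = 2s.
So Ksp = (3s)^3 × (2s)^2 = 108s^5
s^5 = 6.0 x 10^-31 / 108, so s = 3.5 x 10^-7 M

s ≈ 3.5 x 10^-7 M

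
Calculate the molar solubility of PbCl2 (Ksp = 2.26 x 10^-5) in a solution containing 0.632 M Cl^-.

5.66e-5 M

PbCl2(s) ⇌ Pb^2+(aq) + 2 Cl^-(aq)
Ksp = [Pb^2+][Cl^-]^2
If s mol/L dissolves here, [Pb^2+] = s, [Cl^-] = 0.632 + 2s ≈ 0.632 (Ksp is small, so little additional dissolves).
Ksp ≈ s × (0.632)^2
s = 5.66 × 10^-5 M
Check: 2s = 1.1 × 10^-4 ≪ 0.632, so the approximation is valid.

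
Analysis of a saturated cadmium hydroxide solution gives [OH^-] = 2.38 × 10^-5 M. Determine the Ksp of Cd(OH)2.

6.74 × 10^-15

Cd(OH)2(s) ⇌ Cd^2+ + 2 OH^-
Stoichiometry gives [Cd^2+] = (1/2)[OH^-] = 1.190 x 10^-5 M.
Ksp = [Cd^2+][OH^-]^2
Ksp = 1.190 × 10^-5 × (2.38 x 10^-5)^2 = 6.74 × 10^-15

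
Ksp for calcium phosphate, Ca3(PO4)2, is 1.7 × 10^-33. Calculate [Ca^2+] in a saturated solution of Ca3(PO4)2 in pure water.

Ca3(PO4)2(s) ⇌ 3 Ca^2+ + 2 PO4^3-
Ksp = [Ca^2+]^3[PO4^3-]^2
For each mole of Ca3(PO4)2 that dissolves: [Ca^2+] = 3s, [PO4^3-] = 2s.
Ksp = (3s)^3(2s)^2 = 108s^5
s^5 = 1.7 × 10^-33 / 108, so s = 1.09 × 10^-7 M
[Ca^2+] = 3s = 3.3 × 10^-7 M

3.3 x 10^-7 M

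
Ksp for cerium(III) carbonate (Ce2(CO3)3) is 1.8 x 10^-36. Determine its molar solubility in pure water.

s ≈ 2.8e-8 M

Ce2(CO3)3(s) ⇌ 2 Ce^3+ + 3 CO3^2-
Ksp = [Ce^3+]^2[CO3^2-]^3
Let s = molar solubility. Then [Ce^3+] = 2s and [CO3^2-] = 3s.
Ksp = (2s)^2(3s)^3 = 108s^5
Solving, s = (1.8 x 10^-36/108)^(1/5) = 2.8 x 10^-8 M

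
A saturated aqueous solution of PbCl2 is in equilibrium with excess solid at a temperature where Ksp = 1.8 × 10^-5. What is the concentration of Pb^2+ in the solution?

[Pb^2+] = 1.7 × 10^-2 M

PbCl2(s) <=> Pb^2+(aq) + 2 Cl^-(aq)
Ksp = [Pb^2+][Cl^-]^2
Let s = molar solubility. Then [Pb^2+] = s and [Cl^-] = 2s.
Substituting: Ksp = s(2s)^2 = 4s^3
Solving, s = (1.8 × 10^-5/4)^(1/3) = 1.65 × 10^-2 M
[Pb^2+] = s = 1.7 x 10^-2 M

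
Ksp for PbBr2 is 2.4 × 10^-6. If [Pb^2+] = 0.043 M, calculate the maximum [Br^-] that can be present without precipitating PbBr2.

PbBr2(s) ⇌ Pb^2+(aq) + 2 Br^-(aq)
Ksp = [Pb^2+][Br^-]^2
Precipitation begins when Q = Ksp. With [Pb^2+] = 0.043 M:
2.4 × 10^-6 = (0.043) × [Br^-]^2
[Br^-] = (2.4 × 10^-6 / 4.3 × 10^-2)^(1/2) = 7.5 × 10^-3 M

[Br^-] ≈ 7.5e-3 M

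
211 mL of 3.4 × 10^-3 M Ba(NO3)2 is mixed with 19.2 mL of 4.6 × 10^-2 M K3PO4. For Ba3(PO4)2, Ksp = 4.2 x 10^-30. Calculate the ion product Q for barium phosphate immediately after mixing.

Q = 4.5 × 10^-13

Total volume = 211 + 19.2 = 230.2 mL.
[Ba^2+] = 3.4 x 10^-3 × (211/230.2) = 3.12 × 10^-3 M
[PO4^3-] = 4.6 × 10^-2 × (19.2/230.2) = 3.84 × 10^-3 M
Ba3(PO4)2(s) ⇌ 3 Ba^2+(aq) + 2 PO4^3-(aq), so Q = [Ba^2+]^3[PO4^3-]^2
Q = (3.12 x 10^-3)^3(3.84 × 10^-3)^2 = 4.5 x 10^-13
Q > Ksp, so Ba3(PO4)2 will precipitate.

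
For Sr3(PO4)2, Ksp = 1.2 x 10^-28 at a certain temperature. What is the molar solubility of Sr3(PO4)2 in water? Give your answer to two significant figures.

s ≈ 1.0 × 10^-6 M

Sr3(PO4)2(s) <=> 3 Sr^2+ + 2 PO4^3-
Ksp = [Sr^2+]^3[PO4^3-]^2
With molar solubility s: [Sr^2+] = 3s, [PO4^3-] = 2s.
Ksp = (3s)^3(2s)^2 = 108s^5
s = (1.2 x 10^-28 / 108)^(1/5) = 1.0 × 10^-6 M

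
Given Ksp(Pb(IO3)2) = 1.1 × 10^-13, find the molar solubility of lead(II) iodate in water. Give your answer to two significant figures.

3.0e-5 M

Pb(IO3)2(s) ⇌ Pb^2+(aq) + 2 IO3^-(aq)
Ksp = [Pb^2+][IO3^-]^2
Let s = molar solubility. Then [Pb^2+] = s and [IO3^-] = 2s.
So Ksp = s × (2s)^2 = 4s^3
Solving, s = (1.1 × 10^-13/4)^(1/3) = 3.0 x 10^-5 M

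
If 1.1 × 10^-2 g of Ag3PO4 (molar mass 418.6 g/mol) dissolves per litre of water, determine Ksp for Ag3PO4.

Molar solubility s = (1.1 × 10^-2 g/L) / (418.6 g/mol) = 2.63 × 10^-5 M.
Ag3PO4(s) ⇌ 3 Ag^+ + PO4^3-
For each mole of Ag3PO4 that dissolves: [Ag^+] = 3s, [PO4^3-] = s.
Ksp = [Ag^+]^3[PO4^3-]
So Ksp = (3s)^3 × s = 27s^4
Ksp = 27 × (2.63 × 10^-5)^4 = 1.3 × 10^-17

1.3 x 10^-17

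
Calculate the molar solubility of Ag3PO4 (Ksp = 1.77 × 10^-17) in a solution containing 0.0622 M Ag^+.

Ag3PO4(s) ⇌ 3 Ag^+ + PO4^3-
Ksp = [Ag^+]^3[PO4^3-]
Let s be the molar solubility in this solution. [Ag^+] = 0.0622 + 3s ≈ 0.0622, [PO4^3-] = s (common-ion effect: Ag^+ is already 0.0622 M).
Ksp ≈ (0.0622)^3 × s
s = 7.36 × 10^-14 M
Check: 3s = 2.2 × 10^-13 ≪ 0.0622, so the approximation is valid.

7.36 × 10^-14 M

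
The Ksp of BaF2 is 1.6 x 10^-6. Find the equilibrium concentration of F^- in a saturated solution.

BaF2(s) <=> Ba^2+ + 2 F^-
Ksp = [Ba^2+][F^-]^2
If s mol/L of BaF2 dissolves, [Ba^2+] = s and [F^-] = 2s.
Substituting: Ksp = s(2s)^2 = 4s^3
s^3 = 1.6 x 10^-6 / 4, so s = 7.37 x 10^-3 M
[F^-] = 2s = 1.5 × 10^-2 M

[F^-] ≈ 1.5 × 10^-2 M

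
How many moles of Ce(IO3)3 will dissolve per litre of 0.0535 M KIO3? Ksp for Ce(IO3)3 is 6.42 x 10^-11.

Ce(IO3)3(s) ⇌ Ce^3+(aq) + 3 IO3^-(aq)
Ksp = [Ce^3+][IO3^-]^3
Let s be the molar solubility in this solution. [Ce^3+] = s, [IO3^-] = 0.0535 + 3s ≈ 0.0535 (common-ion effect: IO3^- is already 0.0535 M).
Ksp ≈ s × (0.0535)^3
s = 4.19 × 10^-7 M
Check: 3s = 1.3 x 10^-6 ≪ 0.0535, so the approximation is valid.

s ≈ 4.19 x 10^-7 M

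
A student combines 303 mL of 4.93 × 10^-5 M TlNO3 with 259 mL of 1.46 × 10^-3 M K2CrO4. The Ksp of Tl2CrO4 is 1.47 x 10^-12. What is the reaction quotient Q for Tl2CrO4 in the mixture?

4.75 × 10^-13

Total volume = 303 + 259 = 562 mL.
[Tl^+] = 4.93 × 10^-5 × (303/562) = 2.658 × 10^-5 M
[CrO4^2-] = 1.46 × 10^-3 × (259/562) = 6.728 x 10^-4 M
Tl2CrO4(s) ⇌ 2 Tl^+ + CrO4^2-, so Q = [Tl^+]^2[CrO4^2-]
Q = (2.658 × 10^-5)^2(6.728 x 10^-4) = 4.75 × 10^-13
Q < Ksp, so no precipitate of Tl2CrO4 forms.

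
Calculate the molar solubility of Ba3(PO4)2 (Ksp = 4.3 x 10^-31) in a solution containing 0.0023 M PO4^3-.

Ba3(PO4)2(s) <=> 3 Ba^2+(aq) + 2 PO4^3-(aq)
Ksp = [Ba^2+]^3[PO4^3-]^2
Let s be the molar solubility in this solution. [Ba^2+] = 3s, [PO4^3-] = 0.0023 + 2s ≈ 0.0023 (common-ion effect: PO4^3- is already 0.0023 M).
Ksp ≈ (3s)^3 × (0.0023)^2
s = 1.4 x 10^-9 M
Check: 2s = 2.9 × 10^-9 ≪ 0.0023, so the approximation is valid.

1.4 × 10^-9 M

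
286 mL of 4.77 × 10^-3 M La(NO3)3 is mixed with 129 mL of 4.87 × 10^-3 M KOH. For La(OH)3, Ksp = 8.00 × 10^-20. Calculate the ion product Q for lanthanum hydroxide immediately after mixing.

1.14e-11

Total volume = 286 + 129 = 415 mL.
[La^3+] = 4.77 × 10^-3 × (286/415) = 3.287 × 10^-3 M
[OH^-] = 4.87 × 10^-3 × (129/415) = 1.514 x 10^-3 M
La(OH)3(s) ⇌ La^3+ + 3 OH^-, so Q = [La^3+][OH^-]^3
Q = (3.287 x 10^-3)(1.514 × 10^-3)^3 = 1.14 × 10^-11
Q > Ksp, so La(OH)3 will precipitate.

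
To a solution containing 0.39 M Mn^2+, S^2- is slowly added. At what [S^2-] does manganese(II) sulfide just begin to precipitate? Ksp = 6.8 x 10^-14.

[S^2-] = 1.7e-13 M

MnS(s) ⇌ Mn^2+(aq) + S^2-(aq)
Ksp = [Mn^2+][S^2-]
Precipitation begins when Q = Ksp. With [Mn^2+] = 0.39 M:
6.8 x 10^-14 = (0.39) × [S^2-]
[S^2-] = (6.8 x 10^-14 / 3.9 × 10^-1) = 1.7 x 10^-13 M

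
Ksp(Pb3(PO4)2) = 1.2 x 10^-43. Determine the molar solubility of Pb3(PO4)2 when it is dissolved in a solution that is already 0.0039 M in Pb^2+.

Pb3(PO4)2(s) <=> 3 Pb^2+ + 2 PO4^3-
Ksp = [Pb^2+]^3[PO4^3-]^2
If s mol/L dissolves here, [Pb^2+] = 0.0039 + 3s ≈ 0.0039, [PO4^3-] = 2s (since the Pb^2+ already present dominates).
Ksp ≈ (0.0039)^3 × (2s)^2
s = 7.1 × 10^-19 M
Check: 3s = 2.1 x 10^-18 ≪ 0.0039, so the approximation is valid.

7.1 x 10^-19 M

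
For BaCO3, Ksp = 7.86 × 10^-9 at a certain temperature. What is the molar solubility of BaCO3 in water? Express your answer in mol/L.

s ≈ 8.87 x 10^-5 M

BaCO3(s) ⇌ Ba^2+ + CO3^2-
Ksp = [Ba^2+][CO3^2-]
If s mol/L of BaCO3 dissolves, [Ba^2+] = s and [CO3^2-] = s.
Ksp = s × s = s^2
s = √(7.86 × 10^-9) = 8.87 × 10^-5 M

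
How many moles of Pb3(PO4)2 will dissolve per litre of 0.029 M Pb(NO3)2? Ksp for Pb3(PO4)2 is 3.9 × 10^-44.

2.0 x 10^-20 M

Pb3(PO4)2(s) ⇌ 3 Pb^2+(aq) + 2 PO4^3-(aq)
Ksp = [Pb^2+]^3[PO4^3-]^2
If s mol/L dissolves here, [Pb^2+] = 0.029 + 3s ≈ 0.029, [PO4^3-] = 2s (since Pb^2+ from Pb(NO3)2 dominates).
Ksp ≈ (0.029)^3 × (2s)^2
s = 2.0 × 10^-20 M
Check: 3s = 6.0 × 10^-20 ≪ 0.029, so the approximation is valid.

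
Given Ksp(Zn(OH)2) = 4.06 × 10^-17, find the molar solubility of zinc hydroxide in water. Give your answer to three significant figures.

Zn(OH)2(s) ⇌ Zn^2+(aq) + 2 OH^-(aq)
Ksp = [Zn^2+][OH^-]^2
With molar solubility s: [Zn^2+] = s, [OH^-] = 2s.
So Ksp = s × (2s)^2 = 4s^3
s^3 = 4.06 × 10^-17 / 4, so s = 2.17 × 10^-6 M

2.17 x 10^-6 M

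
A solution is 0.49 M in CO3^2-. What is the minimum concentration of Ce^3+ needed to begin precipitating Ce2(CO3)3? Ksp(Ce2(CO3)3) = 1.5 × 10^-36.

3.6e-18 M

Ce2(CO3)3(s) ⇌ 2 Ce^3+ + 3 CO3^2-
Ksp = [Ce^3+]^2[CO3^2-]^3
Precipitation begins when Q = Ksp. With [CO3^2-] = 0.49 M:
1.5 × 10^-36 = (0.49)^3 × [Ce^3+]^2
[Ce^3+] = (1.5 × 10^-36 / 1.18 x 10^-1)^(1/2) = 3.6 × 10^-18 M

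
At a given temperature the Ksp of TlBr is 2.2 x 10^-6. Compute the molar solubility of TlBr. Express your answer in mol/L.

s ≈ 1.5 × 10^-3 M

TlBr(s) ⇌ Tl^+ + Br^-
Ksp = [Tl^+][Br^-]
Let s = molar solubility. Then [Tl^+] = s and [Br^-] = s.
Ksp = (s)(s) = s^2
s = √(2.2 x 10^-6) = 1.5 x 10^-3 M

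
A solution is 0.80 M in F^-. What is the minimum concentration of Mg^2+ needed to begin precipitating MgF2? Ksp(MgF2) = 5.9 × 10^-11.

MgF2(s) ⇌ Mg^2+(aq) + 2 F^-(aq)
Ksp = [Mg^2+][F^-]^2
Precipitation begins when Q = Ksp. With [F^-] = 0.80 M:
5.9 × 10^-11 = (0.80)^2 × [Mg^2+]
[Mg^2+] = (5.9 × 10^-11 / 6.40 × 10^-1) = 9.2 x 10^-11 M

9.2e-11 M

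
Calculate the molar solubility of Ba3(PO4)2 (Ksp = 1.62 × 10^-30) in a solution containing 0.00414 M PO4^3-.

Ba3(PO4)2(s) ⇌ 3 Ba^2+(aq) + 2 PO4^3-(aq)
Ksp = [Ba^2+]^3[PO4^3-]^2
Let s be the molar solubility in this solution. [Ba^2+] = 3s, [PO4^3-] = 0.00414 + 2s ≈ 0.00414 (since the PO4^3- already present dominates).
Ksp ≈ (3s)^3 × (0.00414)^2
s = 1.52 × 10^-9 M
Check: 2s = 3.0 × 10^-9 ≪ 0.00414, so the approximation is valid.

s ≈ 1.52 × 10^-9 M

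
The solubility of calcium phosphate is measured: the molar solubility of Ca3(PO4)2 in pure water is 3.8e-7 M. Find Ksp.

Ca3(PO4)2(s) ⇌ 3 Ca^2+(aq) + 2 PO4^3-(aq)
For each mole of Ca3(PO4)2 that dissolves: [Ca^2+] = 3s, [PO4^3-] = 2s.
Ksp = [Ca^2+]^3[PO4^3-]^2
So Ksp = (3s)^3 × (2s)^2 = 108s^5
With s = 3.8 x 10^-7: Ksp = 8.6 × 10^-31

Ksp ≈ 8.6 x 10^-31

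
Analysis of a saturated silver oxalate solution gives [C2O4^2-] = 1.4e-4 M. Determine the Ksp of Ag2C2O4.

Ksp = 1.1e-11

Ag2C2O4(s) ⇌ 2 Ag^+(aq) + C2O4^2-(aq)
Stoichiometry gives [Ag^+] = (2/1)[C2O4^2-] = 2.80 x 10^-4 M.
Ksp = [Ag^+]^2[C2O4^2-]
Ksp = (2.80 × 10^-4)^2 × 1.4 × 10^-4 = 1.1 x 10^-11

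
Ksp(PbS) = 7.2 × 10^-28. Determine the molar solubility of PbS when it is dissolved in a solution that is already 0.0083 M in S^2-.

PbS(s) ⇌ Pb^2+(aq) + S^2-(aq)
Ksp = [Pb^2+][S^2-]
If s mol/L dissolves here, [Pb^2+] = s, [S^2-] = 0.0083 + s ≈ 0.0083 (since the S^2- already present dominates).
Ksp ≈ s × 0.0083
s = 8.7 x 10^-26 M
Check: s = 8.7 × 10^-26 ≪ 0.0083, so the approximation is valid.

8.7 × 10^-26 M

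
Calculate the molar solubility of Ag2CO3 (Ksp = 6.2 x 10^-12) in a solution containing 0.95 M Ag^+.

Ag2CO3(s) ⇌ 2 Ag^+(aq) + CO3^2-(aq)
Ksp = [Ag^+]^2[CO3^2-]
Let s = moles of Ag2CO3 that dissolve per litre. [Ag^+] = 0.95 + 2s ≈ 0.95, [CO3^2-] = s (Ksp is small, so little additional dissolves).
Ksp ≈ (0.95)^2 × s
s = 6.9 x 10^-12 M
Check: 2s = 1.4 × 10^-11 ≪ 0.95, so the approximation is valid.

s = 6.9e-12 M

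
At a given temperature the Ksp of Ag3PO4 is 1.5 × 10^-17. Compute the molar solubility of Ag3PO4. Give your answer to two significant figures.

s = 2.7e-5 M

Ag3PO4(s) <=> 3 Ag^+(aq) + PO4^3-(aq)
Ksp = [Ag^+]^3[PO4^3-]
With molar solubility s: [Ag^+] = 3s, [PO4^3-] = s.
Substituting: Ksp = (3s)^3s = 27s^4
s = (1.5 × 10^-17 / 27)^(1/4) = 2.7 × 10^-5 M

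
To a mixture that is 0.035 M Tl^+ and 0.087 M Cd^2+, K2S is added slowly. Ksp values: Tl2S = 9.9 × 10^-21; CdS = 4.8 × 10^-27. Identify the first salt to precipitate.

Precipitation of each salt starts when its ion product equals its Ksp.
For Tl2S: 9.9 × 10^-21 = (0.035)^2 × [S^2-]  ⇒  [S^2-] = 8.1 × 10^-18 M.
For CdS: 4.8 × 10^-27 = 0.087 × [S^2-]  ⇒  [S^2-] = 5.5 × 10^-26 M.
The salt with the lower threshold [S^2-] precipitates first: CdS.

CdS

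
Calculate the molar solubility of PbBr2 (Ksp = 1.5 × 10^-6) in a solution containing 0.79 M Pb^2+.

s = 6.9 × 10^-4 M

PbBr2(s) ⇌ Pb^2+ + 2 Br^-
Ksp = [Pb^2+][Br^-]^2
If s mol/L dissolves here, [Pb^2+] = 0.79 + s ≈ 0.79, [Br^-] = 2s (common-ion effect: Pb^2+ is already 0.79 M).
Ksp ≈ 0.79 × (2s)^2
s = 6.9 x 10^-4 M
Check: s = 6.9 × 10^-4 ≪ 0.79, so the approximation is valid.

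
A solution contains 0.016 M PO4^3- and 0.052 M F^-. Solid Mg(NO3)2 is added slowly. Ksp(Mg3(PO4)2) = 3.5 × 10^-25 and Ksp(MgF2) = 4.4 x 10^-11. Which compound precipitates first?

Each salt begins to precipitate when Q = Ksp, i.e. when [Mg^2+] reaches its threshold.
For Mg3(PO4)2: 3.5 × 10^-25 = (0.016)^2 × [Mg^2+]^3  ⇒  [Mg^2+] = 1.1 × 10^-7 M.
For MgF2: 4.4 x 10^-11 = (0.052)^2 × [Mg^2+]  ⇒  [Mg^2+] = 1.6 × 10^-8 M.
The salt with the lower threshold [Mg^2+] precipitates first: MgF2.

MgF2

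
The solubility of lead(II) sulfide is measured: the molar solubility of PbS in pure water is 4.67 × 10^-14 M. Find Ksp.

2.18e-27

PbS(s) ⇌ Pb^2+ + S^2-
With molar solubility s: [Pb^2+] = s, [S^2-] = s.
Ksp = [Pb^2+][S^2-]
Ksp = s × s = s^2
Ksp = (4.67 × 10^-14)^2 = 2.18 × 10^-27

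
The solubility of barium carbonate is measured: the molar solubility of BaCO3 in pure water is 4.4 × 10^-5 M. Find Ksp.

Ksp ≈ 1.9 × 10^-9

BaCO3(s) <=> Ba^2+(aq) + CO3^2-(aq)
Let s = molar solubility. Then [Ba^2+] = s and [CO3^2-] = s.
Ksp = [Ba^2+][CO3^2-]
Ksp = (s)(s) = s^2
Ksp = (4.4 × 10^-5)^2 = 1.9 × 10^-9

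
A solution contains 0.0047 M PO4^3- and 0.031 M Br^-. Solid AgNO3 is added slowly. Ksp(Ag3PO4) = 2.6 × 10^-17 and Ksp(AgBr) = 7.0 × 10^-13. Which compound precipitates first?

Precipitation of each salt starts when its ion product equals its Ksp.
For Ag3PO4: 2.6 × 10^-17 = 0.0047 × [Ag^+]^3  ⇒  [Ag^+] = 1.8 × 10^-5 M.
For AgBr: 7.0 × 10^-13 = 0.031 × [Ag^+]  ⇒  [Ag^+] = 2.3 × 10^-11 M.
The salt with the lower threshold [Ag^+] precipitates first: AgBr.

AgBr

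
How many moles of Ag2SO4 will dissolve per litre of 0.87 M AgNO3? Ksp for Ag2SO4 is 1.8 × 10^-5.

s = 2.4 × 10^-5 M

Ag2SO4(s) <=> 2 Ag^+ + SO4^2-
Ksp = [Ag^+]^2[SO4^2-]
If s mol/L dissolves here, [Ag^+] = 0.87 + 2s ≈ 0.87, [SO4^2-] = s (common-ion effect: Ag^+ is already 0.87 M).
Ksp ≈ (0.87)^2 × s
s = 2.4 × 10^-5 M
Check: 2s = 4.8 x 10^-5 ≪ 0.87, so the approximation is valid.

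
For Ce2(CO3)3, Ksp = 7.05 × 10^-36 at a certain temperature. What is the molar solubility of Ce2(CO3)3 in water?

Ce2(CO3)3(s) ⇌ 2 Ce^3+(aq) + 3 CO3^2-(aq)
Ksp = [Ce^3+]^2[CO3^2-]^3
With molar solubility s: [Ce^3+] = 2s, [CO3^2-] = 3s.
Substituting: Ksp = (2s)^2(3s)^3 = 108s^5
s^5 = 7.05 × 10^-36 / 108, so s = 3.66 × 10^-8 M

s ≈ 3.66 × 10^-8 M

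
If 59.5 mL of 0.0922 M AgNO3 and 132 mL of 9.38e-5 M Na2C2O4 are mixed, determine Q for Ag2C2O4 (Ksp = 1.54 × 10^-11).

Total volume = 59.5 + 132 = 191.5 mL.
[Ag^+] = 9.22 × 10^-2 × (59.5/191.5) = 2.865 × 10^-2 M
[C2O4^2-] = 9.38 × 10^-5 × (132/191.5) = 6.466 × 10^-5 M
Ag2C2O4(s) <=> 2 Ag^+(aq) + C2O4^2-(aq), so Q = [Ag^+]^2[C2O4^2-]
Q = (2.865 × 10^-2)^2(6.466 × 10^-5) = 5.31 × 10^-8
Q > Ksp, so Ag2C2O4 will precipitate.

5.31 × 10^-8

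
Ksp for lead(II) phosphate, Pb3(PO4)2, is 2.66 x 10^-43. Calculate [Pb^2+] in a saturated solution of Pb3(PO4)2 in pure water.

Pb3(PO4)2(s) ⇌ 3 Pb^2+ + 2 PO4^3-
Ksp = [Pb^2+]^3[PO4^3-]^2
Let s = molar solubility. Then [Pb^2+] = 3s and [PO4^3-] = 2s.
Ksp = (3s)^3(2s)^2 = 108s^5
s = (2.66 x 10^-43 / 108)^(1/5) = 1.198 x 10^-9 M
[Pb^2+] = 3s = 3.59 × 10^-9 M

[Pb^2+] = 3.59 × 10^-9 M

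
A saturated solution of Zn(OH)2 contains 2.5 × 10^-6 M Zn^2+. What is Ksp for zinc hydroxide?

Ksp ≈ 6.3 × 10^-17

Zn(OH)2(s) <=> Zn^2+(aq) + 2 OH^-(aq)
Stoichiometry gives [OH^-] = (2/1)[Zn^2+] = 5.00 x 10^-6 M.
Ksp = [Zn^2+][OH^-]^2
Ksp = 2.5 × 10^-6 × (5.00 × 10^-6)^2 = 6.3 × 10^-17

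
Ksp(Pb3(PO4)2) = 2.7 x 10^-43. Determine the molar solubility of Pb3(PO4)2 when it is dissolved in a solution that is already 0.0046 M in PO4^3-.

Pb3(PO4)2(s) ⇌ 3 Pb^2+ + 2 PO4^3-
Ksp = [Pb^2+]^3[PO4^3-]^2
Let s = moles of Pb3(PO4)2 that dissolve per litre. [Pb^2+] = 3s, [PO4^3-] = 0.0046 + 2s ≈ 0.0046 (Ksp is small, so little additional dissolves).
Ksp ≈ (3s)^3 × (0.0046)^2
s = 7.8 x 10^-14 M
Check: 2s = 1.6 × 10^-13 ≪ 0.0046, so the approximation is valid.

7.8 × 10^-14 M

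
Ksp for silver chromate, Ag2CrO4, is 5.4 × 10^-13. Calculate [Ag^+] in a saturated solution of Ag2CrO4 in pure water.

[Ag^+] ≈ 1.0 × 10^-4 M

Ag2CrO4(s) ⇌ 2 Ag^+(aq) + CrO4^2-(aq)
Ksp = [Ag^+]^2[CrO4^2-]
For each mole of Ag2CrO4 that dissolves: [Ag^+] = 2s, [CrO4^2-] = s.
Substituting: Ksp = (2s)^2s = 4s^3
s^3 = 5.4 × 10^-13 / 4, so s = 5.13 x 10^-5 M
[Ag^+] = 2s = 1.0 × 10^-4 M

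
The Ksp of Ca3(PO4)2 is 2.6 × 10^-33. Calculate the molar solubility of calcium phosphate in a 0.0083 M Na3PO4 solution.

Ca3(PO4)2(s) ⇌ 3 Ca^2+ + 2 PO4^3-
Ksp = [Ca^2+]^3[PO4^3-]^2
Let s = moles of Ca3(PO4)2 that dissolve per litre. [Ca^2+] = 3s, [PO4^3-] = 0.0083 + 2s ≈ 0.0083 (Ksp is small, so little additional dissolves).
Ksp ≈ (3s)^3 × (0.0083)^2
s = 1.1 x 10^-10 M
Check: 2s = 2.2 x 10^-10 ≪ 0.0083, so the approximation is valid.

s = 1.1 x 10^-10 M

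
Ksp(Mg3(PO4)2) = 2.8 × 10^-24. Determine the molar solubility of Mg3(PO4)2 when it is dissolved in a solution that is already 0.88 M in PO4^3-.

s ≈ 5.1 × 10^-9 M

Mg3(PO4)2(s) ⇌ 3 Mg^2+ + 2 PO4^3-
Ksp = [Mg^2+]^3[PO4^3-]^2
Let s be the molar solubility in this solution. [Mg^2+] = 3s, [PO4^3-] = 0.88 + 2s ≈ 0.88 (Ksp is small, so little additional dissolves).
Ksp ≈ (3s)^3 × (0.88)^2
s = 5.1 × 10^-9 M
Check: 2s = 1.0 × 10^-8 ≪ 0.88, so the approximation is valid.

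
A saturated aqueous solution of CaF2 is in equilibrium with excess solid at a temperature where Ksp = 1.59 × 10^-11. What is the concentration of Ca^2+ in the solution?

[Ca^2+] ≈ 1.58 x 10^-4 M

CaF2(s) ⇌ Ca^2+(aq) + 2 F^-(aq)
Ksp = [Ca^2+][F^-]^2
If s mol/L of CaF2 dissolves, [Ca^2+] = s and [F^-] = 2s.
Ksp = s(2s)^2 = 4s^3
s = (1.59 × 10^-11 / 4)^(1/3) = 1.584 x 10^-4 M
[Ca^2+] = s = 1.58 × 10^-4 M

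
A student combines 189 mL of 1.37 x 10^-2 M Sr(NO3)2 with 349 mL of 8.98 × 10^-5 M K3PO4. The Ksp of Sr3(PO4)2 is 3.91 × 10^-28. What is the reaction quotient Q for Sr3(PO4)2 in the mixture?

Total volume = 189 + 349 = 538 mL.
[Sr^2+] = 1.37 × 10^-2 × (189/538) = 4.813 x 10^-3 M
[PO4^3-] = 8.98 × 10^-5 × (349/538) = 5.825 × 10^-5 M
Sr3(PO4)2(s) ⇌ 3 Sr^2+(aq) + 2 PO4^3-(aq), so Q = [Sr^2+]^3[PO4^3-]^2
Q = (4.813 x 10^-3)^3(5.825 x 10^-5)^2 = 3.78 × 10^-16
Q > Ksp, so Sr3(PO4)2 will precipitate.

3.78 × 10^-16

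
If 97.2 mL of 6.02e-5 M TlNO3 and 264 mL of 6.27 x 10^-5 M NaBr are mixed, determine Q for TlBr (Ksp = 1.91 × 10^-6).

Q = 7.42 x 10^-10

Total volume = 97.2 + 264 = 361.2 mL.
[Tl^+] = 6.02 × 10^-5 × (97.2/361.2) = 1.620 × 10^-5 M
[Br^-] = 6.27 × 10^-5 × (264/361.2) = 4.583 × 10^-5 M
TlBr(s) ⇌ Tl^+ + Br^-, so Q = [Tl^+][Br^-]
Q = (1.620 x 10^-5)(4.583 × 10^-5) = 7.42 × 10^-10
Q < Ksp, so no precipitate of TlBr forms.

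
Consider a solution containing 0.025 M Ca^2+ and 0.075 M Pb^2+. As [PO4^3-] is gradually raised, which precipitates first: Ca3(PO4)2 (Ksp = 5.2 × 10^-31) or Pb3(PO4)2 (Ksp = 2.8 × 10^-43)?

Pb3(PO4)2

Each salt begins to precipitate when Q = Ksp, i.e. when [PO4^3-] reaches its threshold.
For Ca3(PO4)2: 5.2 × 10^-31 = (0.025)^3 × [PO4^3-]^2  ⇒  [PO4^3-] = 1.8 × 10^-13 M.
For Pb3(PO4)2: 2.8 × 10^-43 = (0.075)^3 × [PO4^3-]^2  ⇒  [PO4^3-] = 2.6 × 10^-20 M.
The salt with the lower threshold [PO4^3-] precipitates first: Pb3(PO4)2.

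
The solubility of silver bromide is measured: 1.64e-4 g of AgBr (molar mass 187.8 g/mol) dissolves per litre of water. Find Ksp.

Molar solubility s = (1.64 x 10^-4 g/L) / (187.8 g/mol) = 8.733 x 10^-7 M.
AgBr(s) <=> Ag^+ + Br^-
With molar solubility s: [Ag^+] = s, [Br^-] = s.
Ksp = [Ag^+][Br^-]
Ksp = s^2
With s = 8.733 × 10^-7: Ksp = 7.63 × 10^-13

Ksp ≈ 7.63 × 10^-13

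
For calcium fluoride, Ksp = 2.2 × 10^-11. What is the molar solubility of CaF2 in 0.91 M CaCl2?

CaF2(s) ⇌ Ca^2+(aq) + 2 F^-(aq)
Ksp = [Ca^2+][F^-]^2
Let s = moles of CaF2 that dissolve per litre. [Ca^2+] = 0.91 + s ≈ 0.91, [F^-] = 2s (since Ca^2+ from CaCl2 dominates).
Ksp ≈ 0.91 × (2s)^2
s = 2.5 × 10^-6 M
Check: s = 2.5 x 10^-6 ≪ 0.91, so the approximation is valid.

s = 2.5 × 10^-6 M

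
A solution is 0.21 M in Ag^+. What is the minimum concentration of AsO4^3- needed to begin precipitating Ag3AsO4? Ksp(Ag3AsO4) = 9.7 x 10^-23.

Ag3AsO4(s) ⇌ 3 Ag^+(aq) + AsO4^3-(aq)
Ksp = [Ag^+]^3[AsO4^3-]
Precipitation begins when Q = Ksp. With [Ag^+] = 0.21 M:
9.7 x 10^-23 = (0.21)^3 × [AsO4^3-]
[AsO4^3-] = (9.7 x 10^-23 / 9.26 × 10^-3) = 1.0 × 10^-20 M

[AsO4^3-] = 1.0 × 10^-20 M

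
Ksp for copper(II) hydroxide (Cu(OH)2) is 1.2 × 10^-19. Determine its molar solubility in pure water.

3.1e-7 M

Cu(OH)2(s) ⇌ Cu^2+ + 2 OH^-
Ksp = [Cu^2+][OH^-]^2
For each mole of Cu(OH)2 that dissolves: [Cu^2+] = s, [OH^-] = 2s.
Substituting: Ksp = s(2s)^2 = 4s^3
Solving, s = (1.2 × 10^-19/4)^(1/3) = 3.1 × 10^-7 M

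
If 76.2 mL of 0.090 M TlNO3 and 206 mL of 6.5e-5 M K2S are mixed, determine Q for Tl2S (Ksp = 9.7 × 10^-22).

Q = 2.8e-8

Total volume = 76.2 + 206 = 282.2 mL.
[Tl^+] = 9.0 × 10^-2 × (76.2/282.2) = 2.43 x 10^-2 M
[S^2-] = 6.5 × 10^-5 × (206/282.2) = 4.74 x 10^-5 M
Tl2S(s) <=> 2 Tl^+(aq) + S^2-(aq), so Q = [Tl^+]^2[S^2-]
Q = (2.43 x 10^-2)^2(4.74 × 10^-5) = 2.8 × 10^-8
Q > Ksp, so Tl2S will precipitate.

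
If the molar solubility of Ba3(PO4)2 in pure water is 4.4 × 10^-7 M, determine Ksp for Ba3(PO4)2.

Ksp = 1.8e-30

Ba3(PO4)2(s) ⇌ 3 Ba^2+(aq) + 2 PO4^3-(aq)
If s mol/L of Ba3(PO4)2 dissolves, [Ba^2+] = 3s and [PO4^3-] = 2s.
Ksp = [Ba^2+]^3[PO4^3-]^2
So Ksp = (3s)^3 × (2s)^2 = 108s^5
Ksp = 108 × (4.4 × 10^-7)^5 = 1.8 × 10^-30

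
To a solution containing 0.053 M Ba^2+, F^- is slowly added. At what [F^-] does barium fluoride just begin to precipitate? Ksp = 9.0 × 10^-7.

[F^-] ≈ 4.1e-3 M

BaF2(s) <=> Ba^2+(aq) + 2 F^-(aq)
Ksp = [Ba^2+][F^-]^2
Precipitation begins when Q = Ksp. With [Ba^2+] = 0.053 M:
9.0 × 10^-7 = (0.053) × [F^-]^2
[F^-] = (9.0 × 10^-7 / 5.3 × 10^-2)^(1/2) = 4.1 × 10^-3 M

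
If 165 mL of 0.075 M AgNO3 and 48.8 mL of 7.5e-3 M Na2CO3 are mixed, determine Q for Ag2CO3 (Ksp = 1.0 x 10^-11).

Q ≈ 5.7 × 10^-6

Total volume = 165 + 48.8 = 213.8 mL.
[Ag^+] = 7.5 × 10^-2 × (165/213.8) = 5.79 × 10^-2 M
[CO3^2-] = 7.5 × 10^-3 × (48.8/213.8) = 1.71 × 10^-3 M
Ag2CO3(s) ⇌ 2 Ag^+ + CO3^2-, so Q = [Ag^+]^2[CO3^2-]
Q = (5.79 x 10^-2)^2(1.71 × 10^-3) = 5.7 x 10^-6
Q > Ksp, so Ag2CO3 will precipitate.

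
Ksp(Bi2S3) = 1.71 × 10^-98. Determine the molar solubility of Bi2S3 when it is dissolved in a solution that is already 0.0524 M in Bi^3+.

s ≈ 6.13e-33 M

Bi2S3(s) ⇌ 2 Bi^3+(aq) + 3 S^2-(aq)
Ksp = [Bi^3+]^2[S^2-]^3
If s mol/L dissolves here, [Bi^3+] = 0.0524 + 2s ≈ 0.0524, [S^2-] = 3s (Ksp is small, so little additional dissolves).
Ksp ≈ (0.0524)^2 × (3s)^3
s = 6.13 x 10^-33 M
Check: 2s = 1.2 × 10^-32 ≪ 0.0524, so the approximation is valid.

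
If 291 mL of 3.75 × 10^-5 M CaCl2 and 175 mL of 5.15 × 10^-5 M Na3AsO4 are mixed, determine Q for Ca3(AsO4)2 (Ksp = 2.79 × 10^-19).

Total volume = 291 + 175 = 466 mL.
[Ca^2+] = 3.75 × 10^-5 × (291/466) = 2.342 x 10^-5 M
[AsO4^3-] = 5.15 × 10^-5 × (175/466) = 1.934 x 10^-5 M
Ca3(AsO4)2(s) ⇌ 3 Ca^2+ + 2 AsO4^3-, so Q = [Ca^2+]^3[AsO4^3-]^2
Q = (2.342 x 10^-5)^3(1.934 × 10^-5)^2 = 4.80 × 10^-24
Q < Ksp, so no precipitate of Ca3(AsO4)2 forms.

Q = 4.80 × 10^-24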